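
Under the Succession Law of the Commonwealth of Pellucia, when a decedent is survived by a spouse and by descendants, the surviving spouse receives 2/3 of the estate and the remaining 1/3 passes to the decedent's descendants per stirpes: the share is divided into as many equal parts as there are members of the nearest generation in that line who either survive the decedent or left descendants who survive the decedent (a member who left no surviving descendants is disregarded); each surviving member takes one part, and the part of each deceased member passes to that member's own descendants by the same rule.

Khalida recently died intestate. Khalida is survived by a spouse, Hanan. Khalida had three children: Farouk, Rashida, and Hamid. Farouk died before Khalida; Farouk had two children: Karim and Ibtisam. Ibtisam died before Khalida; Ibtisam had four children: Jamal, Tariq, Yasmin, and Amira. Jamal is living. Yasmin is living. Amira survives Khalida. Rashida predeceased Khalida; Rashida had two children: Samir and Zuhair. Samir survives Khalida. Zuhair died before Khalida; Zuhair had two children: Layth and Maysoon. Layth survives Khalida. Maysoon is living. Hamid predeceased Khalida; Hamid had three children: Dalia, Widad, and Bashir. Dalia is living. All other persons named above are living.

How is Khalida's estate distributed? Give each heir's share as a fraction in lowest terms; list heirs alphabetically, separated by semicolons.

Amira 1/72; Bashir 1/27; Dalia 1/27; Hanan 2/3; Jamal 1/72; Karim 1/18; Layth 1/36; Maysoon 1/36; Samir 1/18; Tariq 1/72; Widad 1/27; Yasmin 1/72

Hanan, as surviving spouse, takes 2/3.
The remaining 1/3 passes to Khalida's descendants per stirpes.
The 1/3 is divided into 3 equal shares of 1/9 among Farouk, Rashida, Hamid.
Farouk predeceased; the 1/9 allotted to Farouk's branch passes to Farouk's issue by representation.
The 1/9 is divided into 2 equal shares of 1/18 among Karim, Ibtisam.
Karim is living and takes 1/18.
Ibtisam predeceased; the 1/18 allotted to Ibtisam's branch passes to Ibtisam's issue by representation.
The 1/18 is divided into 4 equal shares of 1/72 among Jamal, Tariq, Yasmin, Amira.
Jamal is living and takes 1/72.
Tariq is living and takes 1/72.
Yasmin is living and takes 1/72.
Amira is living and takes 1/72.
Rashida predeceased; the 1/9 allotted to Rashida's branch passes to Rashida's issue by representation.
The 1/9 is divided into 2 equal shares of 1/18 among Samir, Zuhair.
Samir is living and takes 1/18.
Zuhair predeceased; the 1/18 allotted to Zuhair's branch passes to Zuhair's issue by representation.
The 1/18 is divided into 2 equal shares of 1/36 among Layth, Maysoon.
Layth is living and takes 1/36.
Maysoon is living and takes 1/36.
Hamid predeceased; the 1/9 allotted to Hamid's branch passes to Hamid's issue by representation.
The 1/9 is divided into 3 equal shares of 1/27 among Dalia, Widad, Bashir.
Dalia is living and takes 1/27.
Widad is living and takes 1/27.
Bashir is living and takes 1/27.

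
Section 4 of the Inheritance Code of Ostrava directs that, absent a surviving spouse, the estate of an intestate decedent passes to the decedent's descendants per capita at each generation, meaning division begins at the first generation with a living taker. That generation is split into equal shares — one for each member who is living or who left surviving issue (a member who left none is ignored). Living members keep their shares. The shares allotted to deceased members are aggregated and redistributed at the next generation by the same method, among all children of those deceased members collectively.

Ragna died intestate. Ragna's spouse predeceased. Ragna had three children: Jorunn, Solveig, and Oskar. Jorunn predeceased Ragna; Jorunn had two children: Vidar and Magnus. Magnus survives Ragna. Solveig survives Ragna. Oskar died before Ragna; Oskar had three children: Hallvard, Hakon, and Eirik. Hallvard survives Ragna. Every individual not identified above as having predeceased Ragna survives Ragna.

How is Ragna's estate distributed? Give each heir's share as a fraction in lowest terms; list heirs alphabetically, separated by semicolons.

There is no surviving spouse, so the entire estate passes to Ragna's descendants per capita at each generation.
At generation 1 (Jorunn, Solveig, Oskar) there are 3 shares of (1)/3 = 1/3 each.
Living: Solveig — each takes 1/3.
Deceased: Jorunn and Oskar. Their combined 2/3 is pooled and carried to generation 2.
At generation 2 (Vidar, Magnus, Hallvard, Hakon, Eirik) there are 5 shares of (2/3)/5 = 2/15 each.
Living: Vidar, Magnus, Hallvard, Hakon, and Eirik — each takes 2/15.

Eirik 2/15; Hakon 2/15; Hallvard 2/15; Magnus 2/15; Solveig 1/3; Vidar 2/15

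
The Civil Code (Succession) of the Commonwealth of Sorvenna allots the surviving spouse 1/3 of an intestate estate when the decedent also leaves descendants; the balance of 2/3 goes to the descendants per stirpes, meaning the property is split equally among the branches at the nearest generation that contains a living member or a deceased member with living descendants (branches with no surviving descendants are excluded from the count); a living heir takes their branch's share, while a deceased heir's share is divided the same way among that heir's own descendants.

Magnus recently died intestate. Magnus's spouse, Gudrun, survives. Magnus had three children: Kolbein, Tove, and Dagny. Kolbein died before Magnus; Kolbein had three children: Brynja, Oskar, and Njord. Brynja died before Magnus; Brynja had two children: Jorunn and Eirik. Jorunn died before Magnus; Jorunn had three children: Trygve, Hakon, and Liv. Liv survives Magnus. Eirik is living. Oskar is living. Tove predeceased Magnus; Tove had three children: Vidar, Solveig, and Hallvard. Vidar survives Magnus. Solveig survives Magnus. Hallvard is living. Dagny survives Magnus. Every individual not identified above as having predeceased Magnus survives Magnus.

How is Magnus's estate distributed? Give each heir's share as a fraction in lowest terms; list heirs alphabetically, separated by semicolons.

Gudrun, as surviving spouse, takes 1/3.
The remaining 2/3 passes to Magnus's descendants per stirpes.
The 2/3 is divided into 3 equal shares of 2/9 among Kolbein, Tove, Dagny.
Kolbein predeceased; the 2/9 allotted to Kolbein's branch passes to Kolbein's issue by representation.
The 2/9 is divided into 3 equal shares of 2/27 among Brynja, Oskar, Njord.
Brynja predeceased; the 2/27 allotted to Brynja's branch passes to Brynja's issue by representation.
The 2/27 is divided into 2 equal shares of 1/27 among Jorunn, Eirik.
Jorunn predeceased; the 1/27 allotted to Jorunn's branch passes to Jorunn's issue by representation.
The 1/27 is divided into 3 equal shares of 1/81 among Trygve, Hakon, Liv.
Trygve is living and takes 1/81.
Hakon is living and takes 1/81.
Liv is living and takes 1/81.
Eirik is living and takes 1/27.
Oskar is living and takes 2/27.
Njord is living and takes 2/27.
Tove predeceased; the 2/9 allotted to Tove's branch passes to Tove's issue by representation.
The 2/9 is divided into 3 equal shares of 2/27 among Vidar, Solveig, Hallvard.
Vidar is living and takes 2/27.
Solveig is living and takes 2/27.
Hallvard is living and takes 2/27.
Dagny is living and takes 2/9.

Dagny 2/9; Eirik 1/27; Gudrun 1/3; Hakon 1/81; Hallvard 2/27; Liv 1/81; Njord 2/27; Oskar 2/27; Solveig 2/27; Trygve 1/81; Vidar 2/27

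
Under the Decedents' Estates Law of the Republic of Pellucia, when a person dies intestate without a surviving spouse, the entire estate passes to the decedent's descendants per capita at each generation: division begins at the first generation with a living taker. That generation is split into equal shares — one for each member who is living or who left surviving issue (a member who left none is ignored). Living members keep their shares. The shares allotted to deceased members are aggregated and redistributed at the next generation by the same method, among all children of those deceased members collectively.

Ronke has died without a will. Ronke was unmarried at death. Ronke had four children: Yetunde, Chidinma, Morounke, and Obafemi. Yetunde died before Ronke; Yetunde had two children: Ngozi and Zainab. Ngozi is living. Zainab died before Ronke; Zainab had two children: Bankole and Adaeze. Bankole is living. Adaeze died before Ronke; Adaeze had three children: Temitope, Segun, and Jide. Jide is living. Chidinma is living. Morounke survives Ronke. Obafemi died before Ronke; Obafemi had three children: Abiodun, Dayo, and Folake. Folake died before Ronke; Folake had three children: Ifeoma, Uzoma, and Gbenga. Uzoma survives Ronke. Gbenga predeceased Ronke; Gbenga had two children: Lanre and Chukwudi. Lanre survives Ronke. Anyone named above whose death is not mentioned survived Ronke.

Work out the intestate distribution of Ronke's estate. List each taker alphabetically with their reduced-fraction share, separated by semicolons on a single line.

Abiodun 1/10; Bankole 1/25; Chidinma 1/4; Chukwudi 2/125; Dayo 1/10; Ifeoma 1/25; Jide 2/125; Lanre 2/125; Morounke 1/4; Ngozi 1/10; Segun 2/125; Temitope 2/125; Uzoma 1/25

There is no surviving spouse, so the entire estate passes to Ronke's descendants per capita at each generation.
At generation 1 (Yetunde, Chidinma, Morounke, Obafemi) there are 4 shares of (1)/4 = 1/4 each.
Living: Chidinma and Morounke — each takes 1/4.
Deceased: Yetunde and Obafemi. Their combined 1/2 is pooled and carried to generation 2.
At generation 2 (Ngozi, Zainab, Abiodun, Dayo, Folake) there are 5 shares of (1/2)/5 = 1/10 each.
Living: Ngozi, Abiodun, and Dayo — each takes 1/10.
Deceased: Zainab and Folake. Their combined 1/5 is pooled and carried to generation 3.
At generation 3 (Bankole, Adaeze, Ifeoma, Uzoma, Gbenga) there are 5 shares of (1/5)/5 = 1/25 each.
Living: Bankole, Ifeoma, and Uzoma — each takes 1/25.
Deceased: Adaeze and Gbenga. Their combined 2/25 is pooled and carried to generation 4.
At generation 4 (Temitope, Segun, Jide, Lanre, Chukwudi) there are 5 shares of (2/25)/5 = 2/125 each.
Living: Temitope, Segun, Jide, Lanre, and Chukwudi — each takes 2/125.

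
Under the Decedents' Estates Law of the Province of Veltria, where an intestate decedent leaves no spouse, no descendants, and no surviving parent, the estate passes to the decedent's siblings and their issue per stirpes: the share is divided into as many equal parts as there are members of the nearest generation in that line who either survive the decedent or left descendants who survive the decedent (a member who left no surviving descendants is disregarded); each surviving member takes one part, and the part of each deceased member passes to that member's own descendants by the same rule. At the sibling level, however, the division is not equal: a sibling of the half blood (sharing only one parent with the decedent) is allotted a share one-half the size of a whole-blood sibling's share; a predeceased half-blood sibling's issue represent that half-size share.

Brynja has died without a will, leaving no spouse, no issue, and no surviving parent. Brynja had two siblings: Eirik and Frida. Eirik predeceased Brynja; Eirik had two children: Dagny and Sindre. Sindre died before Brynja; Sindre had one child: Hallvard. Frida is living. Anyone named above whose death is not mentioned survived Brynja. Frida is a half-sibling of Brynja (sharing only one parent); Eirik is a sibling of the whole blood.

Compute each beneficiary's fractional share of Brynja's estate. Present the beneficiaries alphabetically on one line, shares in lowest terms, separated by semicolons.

No spouse, descendants, or parent survives, so the estate passes to Brynja's siblings per stirpes.
Half-blood siblings count for one-half the weight of whole-blood siblings at the initial division.
Dividing 1 in proportion to weights (total weight 3/2): Eirik (weight 1) → 2/3; Frida (weight 1/2) → 1/3.
Eirik predeceased; the 2/3 allotted to Eirik's branch passes to Eirik's issue by representation.
The 2/3 is divided into 2 equal shares of 1/3 among Dagny, Sindre.
Dagny is living and takes 1/3.
Sindre predeceased; the 1/3 allotted to Sindre's branch passes to Sindre's issue by representation.
Hallvard is the sole taker at this level and receives the full 1/3.
Frida is living and takes 1/3.

Dagny 1/3; Frida 1/3; Hallvard 1/3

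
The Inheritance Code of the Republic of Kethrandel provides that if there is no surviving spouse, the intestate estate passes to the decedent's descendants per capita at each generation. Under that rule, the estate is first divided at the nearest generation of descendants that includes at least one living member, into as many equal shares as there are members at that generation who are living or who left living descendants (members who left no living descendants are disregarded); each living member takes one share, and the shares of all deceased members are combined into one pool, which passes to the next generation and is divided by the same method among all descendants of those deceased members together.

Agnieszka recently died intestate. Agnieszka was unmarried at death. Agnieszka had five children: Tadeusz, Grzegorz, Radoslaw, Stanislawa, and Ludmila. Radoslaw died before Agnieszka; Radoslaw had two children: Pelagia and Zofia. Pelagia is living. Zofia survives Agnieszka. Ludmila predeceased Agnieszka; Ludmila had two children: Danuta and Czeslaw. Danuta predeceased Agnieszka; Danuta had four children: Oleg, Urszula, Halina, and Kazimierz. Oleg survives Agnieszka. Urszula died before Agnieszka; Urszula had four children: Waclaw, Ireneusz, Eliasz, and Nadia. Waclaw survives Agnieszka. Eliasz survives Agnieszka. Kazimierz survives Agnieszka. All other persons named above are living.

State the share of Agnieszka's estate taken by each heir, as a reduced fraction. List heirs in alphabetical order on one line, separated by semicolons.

There is no surviving spouse, so the entire estate passes to Agnieszka's descendants per capita at each generation.
At generation 1 (Tadeusz, Grzegorz, Radoslaw, Stanislawa, Ludmila) there are 5 shares of (1)/5 = 1/5 each.
Living: Tadeusz, Grzegorz, and Stanislawa — each takes 1/5.
Deceased: Radoslaw and Ludmila. Their combined 2/5 is pooled and carried to generation 2.
At generation 2 (Pelagia, Zofia, Danuta, Czeslaw) there are 4 shares of (2/5)/4 = 1/10 each.
Living: Pelagia, Zofia, and Czeslaw — each takes 1/10.
Deceased: Danuta. That 1/10 share is carried to generation 3.
At generation 3 (Oleg, Urszula, Halina, Kazimierz) there are 4 shares of (1/10)/4 = 1/40 each.
Living: Oleg, Halina, and Kazimierz — each takes 1/40.
Deceased: Urszula. That 1/40 share is carried to generation 4.
At generation 4 (Waclaw, Ireneusz, Eliasz, Nadia) there are 4 shares of (1/40)/4 = 1/160 each.
Living: Waclaw, Ireneusz, Eliasz, and Nadia — each takes 1/160.

Czeslaw 1/10; Eliasz 1/160; Grzegorz 1/5; Halina 1/40; Ireneusz 1/160; Kazimierz 1/40; Nadia 1/160; Oleg 1/40; Pelagia 1/10; Stanislawa 1/5; Tadeusz 1/5; Waclaw 1/160; Zofia 1/10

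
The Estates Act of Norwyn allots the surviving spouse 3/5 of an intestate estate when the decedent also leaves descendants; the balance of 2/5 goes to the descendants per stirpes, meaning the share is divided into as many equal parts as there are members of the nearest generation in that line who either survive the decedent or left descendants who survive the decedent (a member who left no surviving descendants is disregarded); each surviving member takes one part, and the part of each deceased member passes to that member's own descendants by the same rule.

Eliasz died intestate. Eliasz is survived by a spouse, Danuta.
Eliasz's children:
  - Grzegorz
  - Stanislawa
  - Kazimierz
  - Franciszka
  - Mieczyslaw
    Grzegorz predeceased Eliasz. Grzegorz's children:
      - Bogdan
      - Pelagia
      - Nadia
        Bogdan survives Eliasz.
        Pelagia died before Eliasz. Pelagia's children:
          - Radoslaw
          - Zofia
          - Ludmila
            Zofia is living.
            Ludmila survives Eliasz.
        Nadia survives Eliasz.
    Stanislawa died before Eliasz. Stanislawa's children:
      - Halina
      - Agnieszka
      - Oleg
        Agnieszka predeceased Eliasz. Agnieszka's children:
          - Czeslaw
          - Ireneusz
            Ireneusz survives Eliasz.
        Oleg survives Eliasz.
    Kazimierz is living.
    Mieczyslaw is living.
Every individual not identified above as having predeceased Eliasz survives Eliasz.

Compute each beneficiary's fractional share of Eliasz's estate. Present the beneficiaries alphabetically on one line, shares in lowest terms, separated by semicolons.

Danuta, as surviving spouse, takes 3/5.
The remaining 2/5 passes to Eliasz's descendants per stirpes.
The 2/5 is divided into 5 equal shares of 2/25 among Grzegorz, Stanislawa, Kazimierz, Franciszka, Mieczyslaw.
Grzegorz predeceased; the 2/25 allotted to Grzegorz's branch passes to Grzegorz's issue by representation.
The 2/25 is divided into 3 equal shares of 2/75 among Bogdan, Pelagia, Nadia.
Bogdan is living and takes 2/75.
Pelagia predeceased; the 2/75 allotted to Pelagia's branch passes to Pelagia's issue by representation.
The 2/75 is divided into 3 equal shares of 2/225 among Radoslaw, Zofia, Ludmila.
Radoslaw is living and takes 2/225.
Zofia is living and takes 2/225.
Ludmila is living and takes 2/225.
Nadia is living and takes 2/75.
Stanislawa predeceased; the 2/25 allotted to Stanislawa's branch passes to Stanislawa's issue by representation.
The 2/25 is divided into 3 equal shares of 2/75 among Halina, Agnieszka, Oleg.
Halina is living and takes 2/75.
Agnieszka predeceased; the 2/75 allotted to Agnieszka's branch passes to Agnieszka's issue by representation.
The 2/75 is divided into 2 equal shares of 1/75 among Czeslaw, Ireneusz.
Czeslaw is living and takes 1/75.
Ireneusz is living and takes 1/75.
Oleg is living and takes 2/75.
Kazimierz is living and takes 2/25.
Franciszka is living and takes 2/25.
Mieczyslaw is living and takes 2/25.

Bogdan 2/75; Czeslaw 1/75; Danuta 3/5; Franciszka 2/25; Halina 2/75; Ireneusz 1/75; Kazimierz 2/25; Ludmila 2/225; Mieczyslaw 2/25; Nadia 2/75; Oleg 2/75; Radoslaw 2/225; Zofia 2/225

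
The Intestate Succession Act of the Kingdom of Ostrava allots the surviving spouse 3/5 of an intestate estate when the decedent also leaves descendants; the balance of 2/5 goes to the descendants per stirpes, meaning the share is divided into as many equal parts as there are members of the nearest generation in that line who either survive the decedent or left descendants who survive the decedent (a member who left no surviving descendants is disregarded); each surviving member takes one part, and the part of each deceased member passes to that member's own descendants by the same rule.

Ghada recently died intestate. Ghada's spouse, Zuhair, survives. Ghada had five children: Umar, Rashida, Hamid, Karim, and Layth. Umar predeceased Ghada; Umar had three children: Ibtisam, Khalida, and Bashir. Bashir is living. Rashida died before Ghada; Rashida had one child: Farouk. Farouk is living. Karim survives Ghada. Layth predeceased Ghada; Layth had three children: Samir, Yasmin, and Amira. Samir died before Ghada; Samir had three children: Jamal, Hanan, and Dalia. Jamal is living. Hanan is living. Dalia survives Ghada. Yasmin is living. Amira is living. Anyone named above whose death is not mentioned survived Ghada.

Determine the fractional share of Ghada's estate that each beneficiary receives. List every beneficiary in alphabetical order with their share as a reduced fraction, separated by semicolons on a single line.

Amira 2/75; Bashir 2/75; Dalia 2/225; Farouk 2/25; Hamid 2/25; Hanan 2/225; Ibtisam 2/75; Jamal 2/225; Karim 2/25; Khalida 2/75; Yasmin 2/75; Zuhair 3/5

Zuhair, as surviving spouse, takes 3/5.
The remaining 2/5 passes to Ghada's descendants per stirpes.
The 2/5 is divided into 5 equal shares of 2/25 among Umar, Rashida, Hamid, Karim, Layth.
Umar predeceased; the 2/25 allotted to Umar's branch passes to Umar's issue by representation.
The 2/25 is divided into 3 equal shares of 2/75 among Ibtisam, Khalida, Bashir.
Ibtisam is living and takes 2/75.
Khalida is living and takes 2/75.
Bashir is living and takes 2/75.
Rashida predeceased; the 2/25 allotted to Rashida's branch passes to Rashida's issue by representation.
Farouk is the sole taker at this level and receives the full 2/25.
Hamid is living and takes 2/25.
Karim is living and takes 2/25.
Layth predeceased; the 2/25 allotted to Layth's branch passes to Layth's issue by representation.
The 2/25 is divided into 3 equal shares of 2/75 among Samir, Yasmin, Amira.
Samir predeceased; the 2/75 allotted to Samir's branch passes to Samir's issue by representation.
The 2/75 is divided into 3 equal shares of 2/225 among Jamal, Hanan, Dalia.
Jamal is living and takes 2/225.
Hanan is living and takes 2/225.
Dalia is living and takes 2/225.
Yasmin is living and takes 2/75.
Amira is living and takes 2/75.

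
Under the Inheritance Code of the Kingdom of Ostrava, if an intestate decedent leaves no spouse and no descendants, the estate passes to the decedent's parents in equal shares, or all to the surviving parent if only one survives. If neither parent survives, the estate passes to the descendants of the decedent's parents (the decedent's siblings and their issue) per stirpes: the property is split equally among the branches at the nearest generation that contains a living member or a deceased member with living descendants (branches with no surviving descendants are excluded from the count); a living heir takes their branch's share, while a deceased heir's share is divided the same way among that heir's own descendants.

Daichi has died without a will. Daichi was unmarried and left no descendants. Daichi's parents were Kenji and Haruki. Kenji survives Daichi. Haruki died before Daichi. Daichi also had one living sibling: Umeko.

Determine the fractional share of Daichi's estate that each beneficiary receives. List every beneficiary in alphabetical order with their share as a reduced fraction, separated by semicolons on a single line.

Kenji 1

Only one parent, Kenji, survives, so Kenji takes the entire estate. The siblings take nothing because a surviving parent has priority.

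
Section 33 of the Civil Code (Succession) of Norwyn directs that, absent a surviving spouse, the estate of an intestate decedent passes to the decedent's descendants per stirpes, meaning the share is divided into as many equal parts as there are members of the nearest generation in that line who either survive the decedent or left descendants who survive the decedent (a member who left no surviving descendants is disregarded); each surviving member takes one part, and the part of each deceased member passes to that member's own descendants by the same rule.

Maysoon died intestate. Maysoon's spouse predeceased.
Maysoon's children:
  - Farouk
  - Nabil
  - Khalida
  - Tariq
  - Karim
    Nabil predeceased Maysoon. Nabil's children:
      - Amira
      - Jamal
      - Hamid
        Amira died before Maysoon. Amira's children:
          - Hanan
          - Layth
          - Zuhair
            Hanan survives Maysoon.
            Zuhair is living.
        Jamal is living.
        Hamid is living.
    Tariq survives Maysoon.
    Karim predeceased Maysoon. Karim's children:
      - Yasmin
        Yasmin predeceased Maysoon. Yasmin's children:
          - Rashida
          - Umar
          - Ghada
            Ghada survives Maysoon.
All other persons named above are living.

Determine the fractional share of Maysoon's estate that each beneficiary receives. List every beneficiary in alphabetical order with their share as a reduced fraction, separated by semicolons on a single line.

There is no surviving spouse, so the entire estate passes to Maysoon's descendants per stirpes.
The estate is divided into 5 equal shares of 1/5 among Farouk, Nabil, Khalida, Tariq, Karim.
Farouk is living and takes 1/5.
Nabil predeceased; the 1/5 allotted to Nabil's branch passes to Nabil's issue by representation.
The 1/5 is divided into 3 equal shares of 1/15 among Amira, Jamal, Hamid.
Amira predeceased; the 1/15 allotted to Amira's branch passes to Amira's issue by representation.
The 1/15 is divided into 3 equal shares of 1/45 among Hanan, Layth, Zuhair.
Hanan is living and takes 1/45.
Layth is living and takes 1/45.
Zuhair is living and takes 1/45.
Jamal is living and takes 1/15.
Hamid is living and takes 1/15.
Khalida is living and takes 1/5.
Tariq is living and takes 1/5.
Karim predeceased; the 1/5 allotted to Karim's branch passes to Karim's issue by representation.
Yasmin's line is the sole branch at this level, so the full 1/5 passes to Yasmin's issue by representation.
The 1/5 is divided into 3 equal shares of 1/15 among Rashida, Umar, Ghada.
Rashida is living and takes 1/15.
Umar is living and takes 1/15.
Ghada is living and takes 1/15.

Farouk 1/5; Ghada 1/15; Hamid 1/15; Hanan 1/45; Jamal 1/15; Khalida 1/5; Layth 1/45; Rashida 1/15; Tariq 1/5; Umar 1/15; Zuhair 1/45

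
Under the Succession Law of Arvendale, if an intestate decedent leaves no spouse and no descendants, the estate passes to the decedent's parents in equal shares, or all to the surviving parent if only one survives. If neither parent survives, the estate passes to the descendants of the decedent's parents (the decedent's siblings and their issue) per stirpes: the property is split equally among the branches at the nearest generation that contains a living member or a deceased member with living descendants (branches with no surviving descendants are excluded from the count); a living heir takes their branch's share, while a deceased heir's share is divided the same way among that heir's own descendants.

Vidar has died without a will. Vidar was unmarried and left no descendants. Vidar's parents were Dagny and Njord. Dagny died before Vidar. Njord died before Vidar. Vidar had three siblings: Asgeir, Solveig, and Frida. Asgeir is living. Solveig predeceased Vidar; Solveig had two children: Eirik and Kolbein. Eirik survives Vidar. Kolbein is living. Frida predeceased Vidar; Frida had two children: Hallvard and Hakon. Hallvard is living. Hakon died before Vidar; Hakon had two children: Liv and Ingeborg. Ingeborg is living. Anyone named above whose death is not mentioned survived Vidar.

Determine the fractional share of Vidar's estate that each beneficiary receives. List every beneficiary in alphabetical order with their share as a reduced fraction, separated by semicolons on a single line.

Neither parent survives and there are no descendants, so the estate passes to Vidar's siblings and their issue per stirpes.
The estate is divided into 3 equal shares of 1/3 among Asgeir, Solveig, Frida.
Asgeir is living and takes 1/3.
Solveig predeceased; the 1/3 allotted to Solveig's branch passes to Solveig's issue by representation.
The 1/3 is divided into 2 equal shares of 1/6 among Eirik, Kolbein.
Eirik is living and takes 1/6.
Kolbein is living and takes 1/6.
Frida predeceased; the 1/3 allotted to Frida's branch passes to Frida's issue by representation.
The 1/3 is divided into 2 equal shares of 1/6 among Hallvard, Hakon.
Hallvard is living and takes 1/6.
Hakon predeceased; the 1/6 allotted to Hakon's branch passes to Hakon's issue by representation.
The 1/6 is divided into 2 equal shares of 1/12 among Liv, Ingeborg.
Liv is living and takes 1/12.
Ingeborg is living and takes 1/12.

Asgeir 1/3; Eirik 1/6; Hallvard 1/6; Ingeborg 1/12; Kolbein 1/6; Liv 1/12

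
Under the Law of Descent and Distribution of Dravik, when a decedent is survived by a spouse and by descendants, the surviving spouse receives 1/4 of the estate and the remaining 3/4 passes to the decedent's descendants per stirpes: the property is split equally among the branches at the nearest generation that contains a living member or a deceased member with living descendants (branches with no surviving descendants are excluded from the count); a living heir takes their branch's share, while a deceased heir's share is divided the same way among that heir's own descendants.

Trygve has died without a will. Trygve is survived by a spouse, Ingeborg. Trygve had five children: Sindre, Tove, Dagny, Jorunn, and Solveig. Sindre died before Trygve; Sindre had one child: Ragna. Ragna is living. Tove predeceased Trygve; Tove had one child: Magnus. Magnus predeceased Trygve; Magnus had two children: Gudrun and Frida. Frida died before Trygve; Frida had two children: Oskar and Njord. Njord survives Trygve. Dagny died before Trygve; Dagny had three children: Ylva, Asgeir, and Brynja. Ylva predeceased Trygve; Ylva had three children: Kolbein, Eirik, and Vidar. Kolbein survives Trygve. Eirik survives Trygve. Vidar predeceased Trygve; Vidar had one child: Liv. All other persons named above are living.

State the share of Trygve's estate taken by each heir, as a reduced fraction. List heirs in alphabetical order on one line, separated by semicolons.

Ingeborg, as surviving spouse, takes 1/4.
The remaining 3/4 passes to Trygve's descendants per stirpes.
The 3/4 is divided into 5 equal shares of 3/20 among Sindre, Tove, Dagny, Jorunn, Solveig.
Sindre predeceased; the 3/20 allotted to Sindre's branch passes to Sindre's issue by representation.
Ragna is the sole taker at this level and receives the full 3/20.
Tove predeceased; the 3/20 allotted to Tove's branch passes to Tove's issue by representation.
Magnus's line is the sole branch at this level, so the full 3/20 passes to Magnus's issue by representation.
The 3/20 is divided into 2 equal shares of 3/40 among Gudrun, Frida.
Gudrun is living and takes 3/40.
Frida predeceased; the 3/40 allotted to Frida's branch passes to Frida's issue by representation.
The 3/40 is divided into 2 equal shares of 3/80 among Oskar, Njord.
Oskar is living and takes 3/80.
Njord is living and takes 3/80.
Dagny predeceased; the 3/20 allotted to Dagny's branch passes to Dagny's issue by representation.
The 3/20 is divided into 3 equal shares of 1/20 among Ylva, Asgeir, Brynja.
Ylva predeceased; the 1/20 allotted to Ylva's branch passes to Ylva's issue by representation.
The 1/20 is divided into 3 equal shares of 1/60 among Kolbein, Eirik, Vidar.
Kolbein is living and takes 1/60.
Eirik is living and takes 1/60.
Vidar predeceased; the 1/60 allotted to Vidar's branch passes to Vidar's issue by representation.
Liv is the sole taker at this level and receives the full 1/60.
Asgeir is living and takes 1/20.
Brynja is living and takes 1/20.
Jorunn is living and takes 3/20.
Solveig is living and takes 3/20.

Asgeir 1/20; Brynja 1/20; Eirik 1/60; Gudrun 3/40; Ingeborg 1/4; Jorunn 3/20; Kolbein 1/60; Liv 1/60; Njord 3/80; Oskar 3/80; Ragna 3/20; Solveig 3/20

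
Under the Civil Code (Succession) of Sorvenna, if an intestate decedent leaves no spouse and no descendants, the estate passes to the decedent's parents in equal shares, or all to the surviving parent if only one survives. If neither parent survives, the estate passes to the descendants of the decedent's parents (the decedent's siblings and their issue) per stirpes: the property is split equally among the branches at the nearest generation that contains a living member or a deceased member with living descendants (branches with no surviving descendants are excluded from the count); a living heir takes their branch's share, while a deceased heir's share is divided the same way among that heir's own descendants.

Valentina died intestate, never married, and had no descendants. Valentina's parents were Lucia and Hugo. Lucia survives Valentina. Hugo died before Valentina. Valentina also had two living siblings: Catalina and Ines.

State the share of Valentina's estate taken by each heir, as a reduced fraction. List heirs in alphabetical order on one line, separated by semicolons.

Lucia 1

Only one parent, Lucia, survives, so Lucia takes the entire estate. The siblings take nothing because a surviving parent has priority.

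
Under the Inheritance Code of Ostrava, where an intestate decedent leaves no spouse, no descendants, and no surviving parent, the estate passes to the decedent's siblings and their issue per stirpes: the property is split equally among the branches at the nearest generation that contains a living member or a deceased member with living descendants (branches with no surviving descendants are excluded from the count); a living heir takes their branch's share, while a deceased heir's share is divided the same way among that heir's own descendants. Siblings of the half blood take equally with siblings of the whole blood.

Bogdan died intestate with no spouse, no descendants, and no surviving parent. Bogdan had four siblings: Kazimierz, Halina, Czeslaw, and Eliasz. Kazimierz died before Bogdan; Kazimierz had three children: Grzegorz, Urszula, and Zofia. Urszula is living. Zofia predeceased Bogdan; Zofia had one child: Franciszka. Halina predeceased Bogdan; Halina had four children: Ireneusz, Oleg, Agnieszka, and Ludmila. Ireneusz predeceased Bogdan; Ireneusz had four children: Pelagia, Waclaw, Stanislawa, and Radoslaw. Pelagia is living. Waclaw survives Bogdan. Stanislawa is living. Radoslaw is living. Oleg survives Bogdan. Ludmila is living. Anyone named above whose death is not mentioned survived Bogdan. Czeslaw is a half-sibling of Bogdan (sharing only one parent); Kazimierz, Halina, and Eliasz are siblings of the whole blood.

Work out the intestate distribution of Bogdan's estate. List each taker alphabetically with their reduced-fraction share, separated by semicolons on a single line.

Agnieszka 1/16; Czeslaw 1/4; Eliasz 1/4; Franciszka 1/12; Grzegorz 1/12; Ludmila 1/16; Oleg 1/16; Pelagia 1/64; Radoslaw 1/64; Stanislawa 1/64; Urszula 1/12; Waclaw 1/64

No spouse, descendants, or parent survives, so the estate passes to Bogdan's siblings per stirpes.
Half-blood and whole-blood siblings take equally under the stated rule.
The estate is divided into 4 equal shares of 1/4 among Kazimierz, Halina, Czeslaw, Eliasz.
Kazimierz predeceased; the 1/4 allotted to Kazimierz's branch passes to Kazimierz's issue by representation.
The 1/4 is divided into 3 equal shares of 1/12 among Grzegorz, Urszula, Zofia.
Grzegorz is living and takes 1/12.
Urszula is living and takes 1/12.
Zofia predeceased; the 1/12 allotted to Zofia's branch passes to Zofia's issue by representation.
Franciszka is the sole taker at this level and receives the full 1/12.
Halina predeceased; the 1/4 allotted to Halina's branch passes to Halina's issue by representation.
The 1/4 is divided into 4 equal shares of 1/16 among Ireneusz, Oleg, Agnieszka, Ludmila.
Ireneusz predeceased; the 1/16 allotted to Ireneusz's branch passes to Ireneusz's issue by representation.
The 1/16 is divided into 4 equal shares of 1/64 among Pelagia, Waclaw, Stanislawa, Radoslaw.
Pelagia is living and takes 1/64.
Waclaw is living and takes 1/64.
Stanislawa is living and takes 1/64.
Radoslaw is living and takes 1/64.
Oleg is living and takes 1/16.
Agnieszka is living and takes 1/16.
Ludmila is living and takes 1/16.
Czeslaw is living and takes 1/4.
Eliasz is living and takes 1/4.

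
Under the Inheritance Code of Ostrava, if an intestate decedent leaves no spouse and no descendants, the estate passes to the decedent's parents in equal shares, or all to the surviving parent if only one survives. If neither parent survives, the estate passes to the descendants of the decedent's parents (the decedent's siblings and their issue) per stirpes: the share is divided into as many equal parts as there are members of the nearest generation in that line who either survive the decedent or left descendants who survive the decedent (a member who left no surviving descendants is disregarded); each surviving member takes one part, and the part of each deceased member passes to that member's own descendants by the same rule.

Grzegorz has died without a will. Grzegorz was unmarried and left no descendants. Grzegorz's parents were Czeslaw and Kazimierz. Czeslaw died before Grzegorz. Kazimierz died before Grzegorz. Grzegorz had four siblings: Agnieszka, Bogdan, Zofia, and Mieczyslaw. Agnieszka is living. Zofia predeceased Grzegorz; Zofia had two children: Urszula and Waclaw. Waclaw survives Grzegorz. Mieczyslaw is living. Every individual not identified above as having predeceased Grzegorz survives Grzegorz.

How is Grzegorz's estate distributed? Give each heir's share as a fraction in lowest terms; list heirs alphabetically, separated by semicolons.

Neither parent survives and there are no descendants, so the estate passes to Grzegorz's siblings and their issue per stirpes.
The estate is divided into 4 equal shares of 1/4 among Agnieszka, Bogdan, Zofia, Mieczyslaw.
Agnieszka is living and takes 1/4.
Bogdan is living and takes 1/4.
Zofia predeceased; the 1/4 allotted to Zofia's branch passes to Zofia's issue by representation.
The 1/4 is divided into 2 equal shares of 1/8 among Urszula, Waclaw.
Urszula is living and takes 1/8.
Waclaw is living and takes 1/8.
Mieczyslaw is living and takes 1/4.

Agnieszka 1/4; Bogdan 1/4; Mieczyslaw 1/4; Urszula 1/8; Waclaw 1/8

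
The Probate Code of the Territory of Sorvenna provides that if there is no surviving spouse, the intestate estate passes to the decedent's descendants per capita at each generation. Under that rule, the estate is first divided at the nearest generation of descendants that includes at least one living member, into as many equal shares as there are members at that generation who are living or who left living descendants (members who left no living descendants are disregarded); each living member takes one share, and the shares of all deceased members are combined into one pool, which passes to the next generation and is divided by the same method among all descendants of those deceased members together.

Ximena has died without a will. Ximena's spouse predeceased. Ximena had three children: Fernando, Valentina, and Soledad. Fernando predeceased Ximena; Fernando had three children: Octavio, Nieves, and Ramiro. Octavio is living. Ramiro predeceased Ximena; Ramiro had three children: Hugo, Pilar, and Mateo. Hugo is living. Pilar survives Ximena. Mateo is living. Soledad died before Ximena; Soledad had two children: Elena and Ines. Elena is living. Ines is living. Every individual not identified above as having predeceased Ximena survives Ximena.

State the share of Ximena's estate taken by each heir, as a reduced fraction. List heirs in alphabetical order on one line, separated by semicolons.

Elena 2/15; Hugo 2/45; Ines 2/15; Mateo 2/45; Nieves 2/15; Octavio 2/15; Pilar 2/45; Valentina 1/3

There is no surviving spouse, so the entire estate passes to Ximena's descendants per capita at each generation.
At generation 1 (Fernando, Valentina, Soledad) there are 3 shares of (1)/3 = 1/3 each.
Living: Valentina — each takes 1/3.
Deceased: Fernando and Soledad. Their combined 2/3 is pooled and carried to generation 2.
At generation 2 (Octavio, Nieves, Ramiro, Elena, Ines) there are 5 shares of (2/3)/5 = 2/15 each.
Living: Octavio, Nieves, Elena, and Ines — each takes 2/15.
Deceased: Ramiro. That 2/15 share is carried to generation 3.
At generation 3 (Hugo, Pilar, Mateo) there are 3 shares of (2/15)/3 = 2/45 each.
Living: Hugo, Pilar, and Mateo — each takes 2/45.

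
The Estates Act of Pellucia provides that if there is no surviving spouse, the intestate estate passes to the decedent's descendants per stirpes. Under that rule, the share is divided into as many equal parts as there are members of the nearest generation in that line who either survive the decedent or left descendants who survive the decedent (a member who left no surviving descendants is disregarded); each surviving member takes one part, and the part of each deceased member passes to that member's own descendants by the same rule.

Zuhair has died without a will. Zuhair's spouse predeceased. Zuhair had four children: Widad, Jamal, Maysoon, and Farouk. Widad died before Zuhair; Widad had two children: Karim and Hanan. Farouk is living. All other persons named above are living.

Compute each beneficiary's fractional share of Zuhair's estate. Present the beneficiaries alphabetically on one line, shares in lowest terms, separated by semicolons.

There is no surviving spouse, so the entire estate passes to Zuhair's descendants per stirpes.
The estate is divided into 4 equal shares of 1/4 among Widad, Jamal, Maysoon, Farouk.
Widad predeceased; the 1/4 allotted to Widad's branch passes to Widad's issue by representation.
The 1/4 is divided into 2 equal shares of 1/8 among Karim, Hanan.
Karim is living and takes 1/8.
Hanan is living and takes 1/8.
Jamal is living and takes 1/4.
Maysoon is living and takes 1/4.
Farouk is living and takes 1/4.

Farouk 1/4; Hanan 1/8; Jamal 1/4; Karim 1/8; Maysoon 1/4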